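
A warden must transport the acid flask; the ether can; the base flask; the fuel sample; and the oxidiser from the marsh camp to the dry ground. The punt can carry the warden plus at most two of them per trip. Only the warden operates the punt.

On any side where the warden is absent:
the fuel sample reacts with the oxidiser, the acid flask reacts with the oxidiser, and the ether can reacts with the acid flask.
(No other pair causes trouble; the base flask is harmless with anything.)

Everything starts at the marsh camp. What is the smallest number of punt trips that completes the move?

5

Counting alone: the warden can take at most 2 across per trip to the dry ground, so moving all 5 needs at least 3 loaded trips out, with a return between consecutive ones — at least 5 crossings.
The plan below uses exactly 5 crossings, so it is optimal:
1. Warden goes to the dry ground with the acid flask and the fuel sample.  [the marsh camp: the base flask, the ether can, the oxidiser | the dry ground: the acid flask, the fuel sample]
2. Warden goes back to the marsh camp alone.  [the marsh camp: the base flask, the ether can, the oxidiser | the dry ground: the acid flask, the fuel sample]
3. Warden goes to the dry ground with the base flask.  [the marsh camp: the ether can, the oxidiser | the dry ground: the acid flask, the base flask, the fuel sample]
4. Warden goes back to the marsh camp alone.  [the marsh camp: the ether can, the oxidiser | the dry ground: the acid flask, the base flask, the fuel sample]
5. Warden goes to the dry ground with the ether can and the oxidiser.  [the marsh camp: — | the dry ground: the acid flask, the base flask, the ether can, the fuel sample, the oxidiser]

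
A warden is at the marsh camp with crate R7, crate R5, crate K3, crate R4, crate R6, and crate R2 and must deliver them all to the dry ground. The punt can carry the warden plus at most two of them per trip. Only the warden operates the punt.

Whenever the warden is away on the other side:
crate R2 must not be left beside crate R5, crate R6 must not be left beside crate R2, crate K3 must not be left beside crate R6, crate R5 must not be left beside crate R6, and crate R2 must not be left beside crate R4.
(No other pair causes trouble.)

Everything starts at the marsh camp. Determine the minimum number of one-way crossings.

Counting alone: the warden can take at most 2 across per trip to the dry ground, so moving all 6 needs at least 3 loaded trips out, with a return between consecutive ones — at least 5 crossings.
The safety rule pushes this higher. Following every safe sequence of crossings, the most of the 6 that can be at the dry ground as the punt arrives there on crossings 5, 7 is 4, 5 respectively — never all 6.
So no plan with fewer than 9 crossings exists, and this one achieves 9:
1. Warden goes to the dry ground with crate R2 and crate R6.  [the marsh camp: crate K3, crate R4, crate R5, crate R7 | the dry ground: crate R2, crate R6]
2. Warden goes back to the marsh camp with crate R6.  [the marsh camp: crate K3, crate R4, crate R5, crate R6, crate R7 | the dry ground: crate R2]
3. Warden goes to the dry ground with crate R6 and crate R7.  [the marsh camp: crate K3, crate R4, crate R5 | the dry ground: crate R2, crate R6, crate R7]
4. Warden goes back to the marsh camp with crate R6.  [the marsh camp: crate K3, crate R4, crate R5, crate R6 | the dry ground: crate R2, crate R7]
5. Warden goes to the dry ground with crate K3 and crate R5.  [the marsh camp: crate R4, crate R6 | the dry ground: crate K3, crate R2, crate R5, crate R7]
6. Warden goes back to the marsh camp with crate R5.  [the marsh camp: crate R4, crate R5, crate R6 | the dry ground: crate K3, crate R2, crate R7]
7. Warden goes to the dry ground with crate R4 and crate R5.  [the marsh camp: crate R6 | the dry ground: crate K3, crate R2, crate R4, crate R5, crate R7]
8. Warden goes back to the marsh camp with crate R2.  [the marsh camp: crate R2, crate R6 | the dry ground: crate K3, crate R4, crate R5, crate R7]
9. Warden goes to the dry ground with crate R2 and crate R6.  [the marsh camp: — | the dry ground: crate K3, crate R2, crate R4, crate R5, crate R6, crate R7]

9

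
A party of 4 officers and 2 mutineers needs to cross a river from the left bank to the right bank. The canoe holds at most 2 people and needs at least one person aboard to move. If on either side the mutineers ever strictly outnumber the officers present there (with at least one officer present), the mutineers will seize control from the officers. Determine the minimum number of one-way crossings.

Counting alone: each trip to the right bank takes at most 2 across and each return brings at least 1 back, so after t trips out (and t−1 returns) at most 2t − (t−1) of the 6 are across; that first reaches 6 at t = 5, so at least 9 crossings are needed.
The plan below uses exactly 9 crossings, so it is optimal:
1. 2 mutineers → the right bank.  (the left bank: 4O 0M; the right bank: 0O 2M)
2. 1 mutineer ← the left bank.  (the left bank: 4O 1M; the right bank: 0O 1M)
3. 2 officers → the right bank.  (the left bank: 2O 1M; the right bank: 2O 1M)
4. 1 mutineer ← the left bank.  (the left bank: 2O 2M; the right bank: 2O 0M)
5. 2 mutineers → the right bank.  (the left bank: 2O 0M; the right bank: 2O 2M)
6. 1 mutineer ← the left bank.  (the left bank: 2O 1M; the right bank: 2O 1M)
7. 1 officer and 1 mutineer → the right bank.  (the left bank: 1O 0M; the right bank: 3O 2M)
8. 1 mutineer ← the left bank.  (the left bank: 1O 1M; the right bank: 3O 1M)
9. 1 officer and 1 mutineer → the right bank.  (the left bank: 0O 0M; the right bank: 4O 2M)

9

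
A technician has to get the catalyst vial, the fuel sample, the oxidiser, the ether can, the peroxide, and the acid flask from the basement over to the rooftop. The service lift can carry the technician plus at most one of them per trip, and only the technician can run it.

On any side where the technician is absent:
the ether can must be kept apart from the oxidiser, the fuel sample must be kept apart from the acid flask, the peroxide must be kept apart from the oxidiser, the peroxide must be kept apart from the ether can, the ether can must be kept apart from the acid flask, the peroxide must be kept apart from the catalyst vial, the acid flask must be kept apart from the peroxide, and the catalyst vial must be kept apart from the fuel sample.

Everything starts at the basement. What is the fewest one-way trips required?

Whatever the first load, the items left behind include a forbidden pair without the technician. No opening move is safe, so no plan exists.

impossible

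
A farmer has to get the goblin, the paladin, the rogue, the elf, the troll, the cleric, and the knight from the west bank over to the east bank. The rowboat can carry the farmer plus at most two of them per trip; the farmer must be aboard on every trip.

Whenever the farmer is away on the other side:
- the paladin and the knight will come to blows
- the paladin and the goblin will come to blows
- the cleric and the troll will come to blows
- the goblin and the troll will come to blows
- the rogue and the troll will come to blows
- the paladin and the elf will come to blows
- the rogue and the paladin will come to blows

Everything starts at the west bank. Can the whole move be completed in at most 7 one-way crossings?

No

Counting alone: the farmer can take at most 2 across per trip to the east bank, so moving all 7 needs at least 4 loaded trips out, with a return between consecutive ones — at least 7 crossings.
The safety rule pushes this higher. Following every safe sequence of crossings, the most of the 7 that can be at the east bank as the rowboat arrives there on crossing 7 is 6 — never all 7.
So the move cannot be finished within 7 crossings. (The shortest complete plan takes 9:)
1. Farmer goes to the east bank with the paladin and the troll.
2. Farmer goes back to the west bank alone.
3. Farmer goes to the east bank with the cleric.
4. Farmer goes back to the west bank with the troll.
5. Farmer goes to the east bank with the goblin and the rogue.
6. Farmer goes back to the west bank with the paladin.
7. Farmer goes to the east bank with the elf and the knight.
8. Farmer goes back to the west bank alone.
9. Farmer goes to the east bank with the paladin and the troll.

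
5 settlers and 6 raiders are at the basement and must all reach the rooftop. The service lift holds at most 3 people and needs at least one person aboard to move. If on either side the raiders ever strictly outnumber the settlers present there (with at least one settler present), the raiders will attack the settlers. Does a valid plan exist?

The raiders already outnumber the settlers at the basement before anyone moves, so the starting position itself is disallowed.

No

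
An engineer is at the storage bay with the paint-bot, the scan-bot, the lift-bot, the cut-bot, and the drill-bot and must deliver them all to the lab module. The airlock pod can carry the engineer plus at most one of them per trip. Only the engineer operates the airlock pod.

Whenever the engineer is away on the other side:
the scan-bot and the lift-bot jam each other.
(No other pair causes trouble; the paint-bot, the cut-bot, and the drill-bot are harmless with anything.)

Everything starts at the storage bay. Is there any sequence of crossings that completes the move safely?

1. Engineer goes to the lab module with the scan-bot.
2. Engineer goes back to the storage bay alone.
3. Engineer goes to the lab module with the paint-bot.
4. Engineer goes back to the storage bay alone.
5. Engineer goes to the lab module with the cut-bot.
6. Engineer goes back to the storage bay alone.
7. Engineer goes to the lab module with the drill-bot.
8. Engineer goes back to the storage bay alone.
9. Engineer goes to the lab module with the lift-bot.

Yes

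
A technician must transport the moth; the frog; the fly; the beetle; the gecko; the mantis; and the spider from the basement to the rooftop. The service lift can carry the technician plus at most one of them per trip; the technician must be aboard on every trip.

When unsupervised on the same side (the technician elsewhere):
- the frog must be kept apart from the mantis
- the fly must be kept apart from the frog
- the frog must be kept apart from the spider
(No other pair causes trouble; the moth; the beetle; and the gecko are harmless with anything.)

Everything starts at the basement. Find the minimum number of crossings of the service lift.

impossible

Following every safe sequence of crossings from the start, the most of the 7 that can be at the rooftop as the service lift arrives there on crossings 1, 3, 5, 7, 9 is 1, 2, 3, 4, 5 respectively; the best ever achieved is 5 of 7.
From crossing 11 on, no configuration arises that was not already reachable earlier: only 72 distinct safe configurations (who is on which side, and where the service lift is) can ever be reached, none of them has everyone across, and every continuation just revisits them. So no valid plan exists.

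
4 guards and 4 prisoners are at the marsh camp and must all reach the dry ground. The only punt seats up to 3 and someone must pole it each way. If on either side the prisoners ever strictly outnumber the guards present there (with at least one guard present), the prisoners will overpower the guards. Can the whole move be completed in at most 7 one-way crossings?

No

Counting alone: each trip to the dry ground takes at most 3 across and each return brings at least 1 back, so after t trips out (and t−1 returns) at most 3t − (t−1) of the 8 are across; that first reaches 8 at t = 4, so at least 7 crossings are needed.
The safety rule pushes this higher. Following every safe sequence of crossings, the most of the 8 that can be at the dry ground as the punt arrives there on crossing 7 is 7 — never all 8.
So the move cannot be finished within 7 crossings. (The shortest complete plan takes 9:)
1. 2 prisoners → the dry ground.  (the marsh camp: 4G 2P; the dry ground: 0G 2P)
2. 1 prisoner ← the marsh camp.  (the marsh camp: 4G 3P; the dry ground: 0G 1P)
3. 3 prisoners → the dry ground.  (the marsh camp: 4G 0P; the dry ground: 0G 4P)
4. 1 prisoner ← the marsh camp.  (the marsh camp: 4G 1P; the dry ground: 0G 3P)
5. 3 guards → the dry ground.  (the marsh camp: 1G 1P; the dry ground: 3G 3P)
6. 1 guard and 1 prisoner ← the marsh camp.  (the marsh camp: 2G 2P; the dry ground: 2G 2P)
7. 2 guards → the dry ground.  (the marsh camp: 0G 2P; the dry ground: 4G 2P)
8. 1 prisoner ← the marsh camp.  (the marsh camp: 0G 3P; the dry ground: 4G 1P)
9. 3 prisoners → the dry ground.  (the marsh camp: 0G 0P; the dry ground: 4G 4P)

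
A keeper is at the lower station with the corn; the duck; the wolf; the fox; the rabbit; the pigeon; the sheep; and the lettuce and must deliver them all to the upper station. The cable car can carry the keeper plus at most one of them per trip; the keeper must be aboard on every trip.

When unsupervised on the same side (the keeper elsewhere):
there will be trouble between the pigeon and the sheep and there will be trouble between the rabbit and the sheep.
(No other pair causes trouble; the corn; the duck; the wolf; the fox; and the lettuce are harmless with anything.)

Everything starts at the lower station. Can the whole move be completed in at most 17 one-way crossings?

Yes

Yes — this plan uses 17 crossings (≤ 17):
1. Keeper goes to the upper station with the sheep.
2. Keeper goes back to the lower station alone.
3. Keeper goes to the upper station with the corn.
4. Keeper goes back to the lower station alone.
5. Keeper goes to the upper station with the duck.
6. Keeper goes back to the lower station alone.
7. Keeper goes to the upper station with the wolf.
8. Keeper goes back to the lower station alone.
9. Keeper goes to the upper station with the fox.
10. Keeper goes back to the lower station alone.
11. Keeper goes to the upper station with the rabbit.
12. Keeper goes back to the lower station with the sheep.
13. Keeper goes to the upper station with the pigeon.
14. Keeper goes back to the lower station alone.
15. Keeper goes to the upper station with the lettuce.
16. Keeper goes back to the lower station alone.
17. Keeper goes to the upper station with the sheep.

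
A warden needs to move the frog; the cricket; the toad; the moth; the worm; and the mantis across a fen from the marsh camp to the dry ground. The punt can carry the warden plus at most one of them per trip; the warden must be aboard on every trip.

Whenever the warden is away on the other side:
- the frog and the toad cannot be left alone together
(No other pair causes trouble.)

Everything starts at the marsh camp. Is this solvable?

1. Warden goes to the dry ground with the frog.  [the marsh camp: the cricket, the mantis, the moth, the toad, the worm | the dry ground: the frog]
2. Warden goes back to the marsh camp alone.  [the marsh camp: the cricket, the mantis, the moth, the toad, the worm | the dry ground: the frog]
3. Warden goes to the dry ground with the cricket.  [the marsh camp: the mantis, the moth, the toad, the worm | the dry ground: the cricket, the frog]
4. Warden goes back to the marsh camp alone.  [the marsh camp: the mantis, the moth, the toad, the worm | the dry ground: the cricket, the frog]
5. Warden goes to the dry ground with the moth.  [the marsh camp: the mantis, the toad, the worm | the dry ground: the cricket, the frog, the moth]
6. Warden goes back to the marsh camp alone.  [the marsh camp: the mantis, the toad, the worm | the dry ground: the cricket, the frog, the moth]
7. Warden goes to the dry ground with the worm.  [the marsh camp: the mantis, the toad | the dry ground: the cricket, the frog, the moth, the worm]
8. Warden goes back to the marsh camp alone.  [the marsh camp: the mantis, the toad | the dry ground: the cricket, the frog, the moth, the worm]
9. Warden goes to the dry ground with the mantis.  [the marsh camp: the toad | the dry ground: the cricket, the frog, the mantis, the moth, the worm]
10. Warden goes back to the marsh camp alone.  [the marsh camp: the toad | the dry ground: the cricket, the frog, the mantis, the moth, the worm]
11. Warden goes to the dry ground with the toad.  [the marsh camp: — | the dry ground: the cricket, the frog, the mantis, the moth, the toad, the worm]

Yes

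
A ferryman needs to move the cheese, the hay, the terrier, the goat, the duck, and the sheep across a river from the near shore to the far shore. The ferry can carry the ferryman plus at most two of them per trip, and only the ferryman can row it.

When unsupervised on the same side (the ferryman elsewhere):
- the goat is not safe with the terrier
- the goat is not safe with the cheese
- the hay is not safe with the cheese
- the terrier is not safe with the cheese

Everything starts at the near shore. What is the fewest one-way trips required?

9

Counting alone: the ferryman can take at most 2 across per trip to the far shore, so moving all 6 needs at least 3 loaded trips out, with a return between consecutive ones — at least 5 crossings.
The safety rule pushes this higher. Following every safe sequence of crossings, the most of the 6 that can be at the far shore as the ferry arrives there on crossings 5, 7 is 4, 5 respectively — never all 6.
So no plan with fewer than 9 crossings exists, and this one achieves 9:
1. Ferryman goes to the far shore with the cheese and the terrier.  [the near shore: the duck, the goat, the hay, the sheep | the far shore: the cheese, the terrier]
2. Ferryman goes back to the near shore with the cheese.  [the near shore: the cheese, the duck, the goat, the hay, the sheep | the far shore: the terrier]
3. Ferryman goes to the far shore with the cheese and the hay.  [the near shore: the duck, the goat, the sheep | the far shore: the cheese, the hay, the terrier]
4. Ferryman goes back to the near shore with the cheese.  [the near shore: the cheese, the duck, the goat, the sheep | the far shore: the hay, the terrier]
5. Ferryman goes to the far shore with the cheese and the duck.  [the near shore: the goat, the sheep | the far shore: the cheese, the duck, the hay, the terrier]
6. Ferryman goes back to the near shore with the cheese.  [the near shore: the cheese, the goat, the sheep | the far shore: the duck, the hay, the terrier]
7. Ferryman goes to the far shore with the cheese and the sheep.  [the near shore: the goat | the far shore: the cheese, the duck, the hay, the sheep, the terrier]
8. Ferryman goes back to the near shore with the cheese.  [the near shore: the cheese, the goat | the far shore: the duck, the hay, the sheep, the terrier]
9. Ferryman goes to the far shore with the cheese and the goat.  [the near shore: — | the far shore: the cheese, the duck, the goat, the hay, the sheep, the terrier]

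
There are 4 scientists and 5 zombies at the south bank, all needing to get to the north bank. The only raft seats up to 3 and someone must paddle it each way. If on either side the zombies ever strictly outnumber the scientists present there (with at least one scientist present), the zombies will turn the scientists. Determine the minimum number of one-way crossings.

impossible

The zombies already outnumber the scientists at the south bank before anyone moves, so the starting position itself is disallowed.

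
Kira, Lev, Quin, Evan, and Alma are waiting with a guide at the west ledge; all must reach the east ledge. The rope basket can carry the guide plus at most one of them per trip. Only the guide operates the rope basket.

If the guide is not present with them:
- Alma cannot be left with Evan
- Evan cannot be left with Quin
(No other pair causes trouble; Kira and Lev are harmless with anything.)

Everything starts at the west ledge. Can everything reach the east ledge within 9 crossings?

No

Counting alone: the guide can take at most 1 across per trip to the east ledge, so moving all 5 needs at least 5 loaded trips out, with a return between consecutive ones — at least 9 crossings.
The safety rule pushes this higher. Following every safe sequence of crossings, the most of the 5 that can be at the east ledge as the rope basket arrives there on crossing 9 is 4 — never all 5.
So the move cannot be finished within 9 crossings. (The shortest complete plan takes 11:)
1. Guide goes to the east ledge with Evan.  [the west ledge: Alma, Kira, Lev, Quin | the east ledge: Evan]
2. Guide goes back to the west ledge alone.  [the west ledge: Alma, Kira, Lev, Quin | the east ledge: Evan]
3. Guide goes to the east ledge with Kira.  [the west ledge: Alma, Lev, Quin | the east ledge: Evan, Kira]
4. Guide goes back to the west ledge alone.  [the west ledge: Alma, Lev, Quin | the east ledge: Evan, Kira]
5. Guide goes to the east ledge with Lev.  [the west ledge: Alma, Quin | the east ledge: Evan, Kira, Lev]
6. Guide goes back to the west ledge alone.  [the west ledge: Alma, Quin | the east ledge: Evan, Kira, Lev]
7. Guide goes to the east ledge with Quin.  [the west ledge: Alma | the east ledge: Evan, Kira, Lev, Quin]
8. Guide goes back to the west ledge with Evan.  [the west ledge: Alma, Evan | the east ledge: Kira, Lev, Quin]
9. Guide goes to the east ledge with Alma.  [the west ledge: Evan | the east ledge: Alma, Kira, Lev, Quin]
10. Guide goes back to the west ledge alone.  [the west ledge: Evan | the east ledge: Alma, Kira, Lev, Quin]
11. Guide goes to the east ledge with Evan.  [the west ledge: — | the east ledge: Alma, Evan, Kira, Lev, Quin]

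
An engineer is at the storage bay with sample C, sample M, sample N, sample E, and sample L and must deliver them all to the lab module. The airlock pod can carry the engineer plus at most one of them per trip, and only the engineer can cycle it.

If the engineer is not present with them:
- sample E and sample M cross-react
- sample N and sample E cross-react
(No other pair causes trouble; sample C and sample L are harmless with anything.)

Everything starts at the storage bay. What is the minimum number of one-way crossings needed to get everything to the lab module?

Counting alone: the engineer can take at most 1 across per trip to the lab module, so moving all 5 needs at least 5 loaded trips out, with a return between consecutive ones — at least 9 crossings.
The safety rule pushes this higher. Following every safe sequence of crossings, the most of the 5 that can be at the lab module as the airlock pod arrives there on crossing 9 is 4 — never all 5.
So no plan with fewer than 11 crossings exists, and this one achieves 11:
1. Engineer goes to the lab module with sample E.
2. Engineer goes back to the storage bay alone.
3. Engineer goes to the lab module with sample C.
4. Engineer goes back to the storage bay alone.
5. Engineer goes to the lab module with sample M.
6. Engineer goes back to the storage bay with sample E.
7. Engineer goes to the lab module with sample N.
8. Engineer goes back to the storage bay alone.
9. Engineer goes to the lab module with sample L.
10. Engineer goes back to the storage bay alone.
11. Engineer goes to the lab module with sample E.

11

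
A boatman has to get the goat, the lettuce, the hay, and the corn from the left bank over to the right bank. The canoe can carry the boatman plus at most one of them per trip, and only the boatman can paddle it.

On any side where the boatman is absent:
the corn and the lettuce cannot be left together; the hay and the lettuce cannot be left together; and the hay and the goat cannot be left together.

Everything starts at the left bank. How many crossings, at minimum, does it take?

Whatever the first load, the items left behind include a forbidden pair without the boatman. No opening move is safe, so no plan exists.

impossible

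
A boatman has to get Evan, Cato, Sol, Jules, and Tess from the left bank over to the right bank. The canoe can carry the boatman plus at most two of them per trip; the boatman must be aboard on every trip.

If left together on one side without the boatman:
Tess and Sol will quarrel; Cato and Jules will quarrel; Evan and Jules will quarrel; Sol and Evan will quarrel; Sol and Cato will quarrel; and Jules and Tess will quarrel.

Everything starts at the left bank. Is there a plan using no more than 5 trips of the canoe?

No

Counting alone: the boatman can take at most 2 across per trip to the right bank, so moving all 5 needs at least 3 loaded trips out, with a return between consecutive ones — at least 5 crossings.
The safety rule pushes this higher. Following every safe sequence of crossings, the most of the 5 that can be at the right bank as the canoe arrives there on crossing 5 is 4 — never all 5.
So the move cannot be finished within 5 crossings. (The shortest complete plan takes 7:)
1. Boatman goes to the right bank with Jules and Sol.
2. Boatman goes back to the left bank alone.
3. Boatman goes to the right bank with Evan.
4. Boatman goes back to the left bank with Jules and Sol.
5. Boatman goes to the right bank with Cato and Tess.
6. Boatman goes back to the left bank alone.
7. Boatman goes to the right bank with Jules and Sol.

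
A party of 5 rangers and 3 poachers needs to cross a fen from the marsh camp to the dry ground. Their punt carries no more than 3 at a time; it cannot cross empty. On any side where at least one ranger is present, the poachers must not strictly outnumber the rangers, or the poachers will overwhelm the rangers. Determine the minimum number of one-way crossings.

7

Counting alone: each trip to the dry ground takes at most 3 across and each return brings at least 1 back, so after t trips out (and t−1 returns) at most 3t − (t−1) of the 8 are across; that first reaches 8 at t = 4, so at least 7 crossings are needed.
The plan below uses exactly 7 crossings, so it is optimal:
1. 2 poachers → the dry ground.  (the marsh camp: 5R 1P; the dry ground: 0R 2P)
2. 1 poacher ← the marsh camp.  (the marsh camp: 5R 2P; the dry ground: 0R 1P)
3. 2 rangers and 1 poacher → the dry ground.  (the marsh camp: 3R 1P; the dry ground: 2R 2P)
4. 1 poacher ← the marsh camp.  (the marsh camp: 3R 2P; the dry ground: 2R 1P)
5. 1 ranger and 2 poachers → the dry ground.  (the marsh camp: 2R 0P; the dry ground: 3R 3P)
6. 1 poacher ← the marsh camp.  (the marsh camp: 2R 1P; the dry ground: 3R 2P)
7. 2 rangers and 1 poacher → the dry ground.  (the marsh camp: 0R 0P; the dry ground: 5R 3P)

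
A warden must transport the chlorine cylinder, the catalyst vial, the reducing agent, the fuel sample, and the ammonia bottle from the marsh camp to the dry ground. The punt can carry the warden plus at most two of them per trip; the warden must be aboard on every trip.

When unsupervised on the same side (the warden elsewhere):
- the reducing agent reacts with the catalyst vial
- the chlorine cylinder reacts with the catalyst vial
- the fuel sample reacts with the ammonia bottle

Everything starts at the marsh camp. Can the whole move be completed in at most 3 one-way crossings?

No

Counting alone: the warden can take at most 2 across per trip to the dry ground, so moving all 5 needs at least 3 loaded trips out, with a return between consecutive ones — at least 5 crossings.
Since 3 < 5, 3 crossings cannot be enough. (The shortest complete plan in fact takes 5:)
1. Warden goes to the dry ground with the catalyst vial and the fuel sample.
2. Warden goes back to the marsh camp alone.
3. Warden goes to the dry ground with the chlorine cylinder and the reducing agent.
4. Warden goes back to the marsh camp with the catalyst vial.
5. Warden goes to the dry ground with the ammonia bottle and the catalyst vial.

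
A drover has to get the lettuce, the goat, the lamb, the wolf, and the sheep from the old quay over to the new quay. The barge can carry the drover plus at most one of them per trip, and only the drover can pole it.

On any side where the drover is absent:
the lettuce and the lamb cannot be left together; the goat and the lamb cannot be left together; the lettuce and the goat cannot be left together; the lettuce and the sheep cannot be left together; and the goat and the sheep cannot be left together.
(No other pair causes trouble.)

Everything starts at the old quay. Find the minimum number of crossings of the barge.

impossible

Whatever the first load, the items left behind include a forbidden pair without the drover. No opening move is safe, so no plan exists.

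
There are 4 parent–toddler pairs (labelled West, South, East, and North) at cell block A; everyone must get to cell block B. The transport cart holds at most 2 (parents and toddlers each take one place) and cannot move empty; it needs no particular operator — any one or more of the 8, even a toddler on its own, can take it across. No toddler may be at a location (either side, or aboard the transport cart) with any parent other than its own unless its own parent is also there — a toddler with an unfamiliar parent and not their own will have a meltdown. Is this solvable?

Following every safe sequence of crossings from the start, the most of the 8 that can be at cell block B as the transport cart arrives there on crossings 1, 3, 5 is 2, 3, 4 respectively; the best ever achieved is 4 of 8.
From crossing 7 on, no configuration arises that was not already reachable earlier: only 44 distinct safe configurations (who is on which side, and where the transport cart is) can ever be reached, none of them has everyone across, and every continuation just revisits them. So no valid plan exists.

No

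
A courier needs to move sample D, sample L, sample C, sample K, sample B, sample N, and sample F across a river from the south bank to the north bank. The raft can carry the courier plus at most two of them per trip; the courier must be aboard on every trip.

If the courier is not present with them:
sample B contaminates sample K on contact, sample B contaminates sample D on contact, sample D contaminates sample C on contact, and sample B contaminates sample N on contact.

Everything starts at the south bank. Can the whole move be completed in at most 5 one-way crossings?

No

Counting alone: the courier can take at most 2 across per trip to the north bank, so moving all 7 needs at least 4 loaded trips out, with a return between consecutive ones — at least 7 crossings.
Since 5 < 7, 5 crossings cannot be enough. (The shortest complete plan in fact takes 7:)
1. Courier goes to the north bank with sample B and sample D.  [the south bank: sample C, sample F, sample K, sample L, sample N | the north bank: sample B, sample D]
2. Courier goes back to the south bank with sample B.  [the south bank: sample B, sample C, sample F, sample K, sample L, sample N | the north bank: sample D]
3. Courier goes to the north bank with sample K and sample N.  [the south bank: sample B, sample C, sample F, sample L | the north bank: sample D, sample K, sample N]
4. Courier goes back to the south bank alone.  [the south bank: sample B, sample C, sample F, sample L | the north bank: sample D, sample K, sample N]
5. Courier goes to the north bank with sample F and sample L.  [the south bank: sample B, sample C | the north bank: sample D, sample F, sample K, sample L, sample N]
6. Courier goes back to the south bank alone.  [the south bank: sample B, sample C | the north bank: sample D, sample F, sample K, sample L, sample N]
7. Courier goes to the north bank with sample B and sample C.  [the south bank: — | the north bank: sample B, sample C, sample D, sample F, sample K, sample L, sample N]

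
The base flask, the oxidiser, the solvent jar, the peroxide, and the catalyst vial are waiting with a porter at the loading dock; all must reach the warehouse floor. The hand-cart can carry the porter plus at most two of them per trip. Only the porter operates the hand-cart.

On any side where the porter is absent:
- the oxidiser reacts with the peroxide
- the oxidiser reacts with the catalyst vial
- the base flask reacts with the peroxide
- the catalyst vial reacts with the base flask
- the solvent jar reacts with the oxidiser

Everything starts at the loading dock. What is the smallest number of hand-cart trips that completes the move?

7

Counting alone: the porter can take at most 2 across per trip to the warehouse floor, so moving all 5 needs at least 3 loaded trips out, with a return between consecutive ones — at least 5 crossings.
The safety rule pushes this higher. Following every safe sequence of crossings, the most of the 5 that can be at the warehouse floor as the hand-cart arrives there on crossing 5 is 4 — never all 5.
So no plan with fewer than 7 crossings exists, and this one achieves 7:
1. Porter goes to the warehouse floor with the base flask and the oxidiser.  [the loading dock: the catalyst vial, the peroxide, the solvent jar | the warehouse floor: the base flask, the oxidiser]
2. Porter goes back to the loading dock alone.  [the loading dock: the catalyst vial, the peroxide, the solvent jar | the warehouse floor: the base flask, the oxidiser]
3. Porter goes to the warehouse floor with the solvent jar.  [the loading dock: the catalyst vial, the peroxide | the warehouse floor: the base flask, the oxidiser, the solvent jar]
4. Porter goes back to the loading dock with the oxidiser.  [the loading dock: the catalyst vial, the oxidiser, the peroxide | the warehouse floor: the base flask, the solvent jar]
5. Porter goes to the warehouse floor with the catalyst vial and the peroxide.  [the loading dock: the oxidiser | the warehouse floor: the base flask, the catalyst vial, the peroxide, the solvent jar]
6. Porter goes back to the loading dock with the base flask.  [the loading dock: the base flask, the oxidiser | the warehouse floor: the catalyst vial, the peroxide, the solvent jar]
7. Porter goes to the warehouse floor with the base flask and the oxidiser.  [the loading dock: — | the warehouse floor: the base flask, the catalyst vial, the oxidiser, the peroxide, the solvent jar]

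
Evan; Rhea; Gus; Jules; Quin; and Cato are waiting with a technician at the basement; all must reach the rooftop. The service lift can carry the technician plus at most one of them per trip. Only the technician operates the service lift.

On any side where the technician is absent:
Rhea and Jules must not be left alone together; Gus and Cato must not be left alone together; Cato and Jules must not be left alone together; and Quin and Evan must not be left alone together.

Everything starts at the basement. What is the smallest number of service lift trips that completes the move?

impossible

Whatever the first load, the items left behind include a forbidden pair without the technician. No opening move is safe, so no plan exists.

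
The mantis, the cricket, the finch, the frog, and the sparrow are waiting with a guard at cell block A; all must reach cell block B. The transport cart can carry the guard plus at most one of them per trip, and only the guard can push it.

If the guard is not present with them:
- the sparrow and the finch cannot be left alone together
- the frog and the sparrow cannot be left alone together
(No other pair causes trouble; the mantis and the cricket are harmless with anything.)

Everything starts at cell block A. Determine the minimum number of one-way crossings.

Counting alone: the guard can take at most 1 across per trip to cell block B, so moving all 5 needs at least 5 loaded trips out, with a return between consecutive ones — at least 9 crossings.
The safety rule pushes this higher. Following every safe sequence of crossings, the most of the 5 that can be at cell block B as the transport cart arrives there on crossing 9 is 4 — never all 5.
So no plan with fewer than 11 crossings exists, and this one achieves 11:
1. Guard goes to cell block B with the sparrow.
2. Guard goes back to cell block A alone.
3. Guard goes to cell block B with the mantis.
4. Guard goes back to cell block A alone.
5. Guard goes to cell block B with the cricket.
6. Guard goes back to cell block A alone.
7. Guard goes to cell block B with the finch.
8. Guard goes back to cell block A with the sparrow.
9. Guard goes to cell block B with the frog.
10. Guard goes back to cell block A alone.
11. Guard goes to cell block B with the sparrow.

11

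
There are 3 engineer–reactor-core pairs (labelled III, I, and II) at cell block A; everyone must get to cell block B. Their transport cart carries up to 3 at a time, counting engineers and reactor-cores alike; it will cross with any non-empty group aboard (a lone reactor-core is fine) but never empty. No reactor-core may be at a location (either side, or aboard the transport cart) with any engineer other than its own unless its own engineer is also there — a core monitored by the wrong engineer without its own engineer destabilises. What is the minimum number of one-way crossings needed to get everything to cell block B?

5

Counting alone: each trip to cell block B takes at most 3 across and each return brings at least 1 back, so after t trips out (and t−1 returns) at most 3t − (t−1) of the 6 are across; that first reaches 6 at t = 3, so at least 5 crossings are needed.
The plan below uses exactly 5 crossings, so it is optimal:
1. engineer III and reactor-core III cross → cell block B.
2. engineer III crosses ← cell block A.
3. engineer I, engineer II, and engineer III cross → cell block B.
4. reactor-core III crosses ← cell block A.
5. reactor-core I, reactor-core II, and reactor-core III cross → cell block B.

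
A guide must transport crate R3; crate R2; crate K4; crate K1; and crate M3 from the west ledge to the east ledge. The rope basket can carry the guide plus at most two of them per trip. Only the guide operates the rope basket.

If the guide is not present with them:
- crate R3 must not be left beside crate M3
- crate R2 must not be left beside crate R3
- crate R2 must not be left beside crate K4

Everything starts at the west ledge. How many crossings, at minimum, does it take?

Counting alone: the guide can take at most 2 across per trip to the east ledge, so moving all 5 needs at least 3 loaded trips out, with a return between consecutive ones — at least 5 crossings.
The plan below uses exactly 5 crossings, so it is optimal:
1. Guide goes to the east ledge with crate R2 and crate R3.  [the west ledge: crate K1, crate K4, crate M3 | the east ledge: crate R2, crate R3]
2. Guide goes back to the west ledge with crate R3.  [the west ledge: crate K1, crate K4, crate M3, crate R3 | the east ledge: crate R2]
3. Guide goes to the east ledge with crate K1 and crate M3.  [the west ledge: crate K4, crate R3 | the east ledge: crate K1, crate M3, crate R2]
4. Guide goes back to the west ledge alone.  [the west ledge: crate K4, crate R3 | the east ledge: crate K1, crate M3, crate R2]
5. Guide goes to the east ledge with crate K4 and crate R3.  [the west ledge: — | the east ledge: crate K1, crate K4, crate M3, crate R2, crate R3]

5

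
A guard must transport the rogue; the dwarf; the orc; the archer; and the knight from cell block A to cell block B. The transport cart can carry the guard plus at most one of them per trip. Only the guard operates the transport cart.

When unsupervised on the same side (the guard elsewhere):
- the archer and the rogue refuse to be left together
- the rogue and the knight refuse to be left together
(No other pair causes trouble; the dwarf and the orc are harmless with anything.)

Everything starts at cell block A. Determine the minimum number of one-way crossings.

11

Counting alone: the guard can take at most 1 across per trip to cell block B, so moving all 5 needs at least 5 loaded trips out, with a return between consecutive ones — at least 9 crossings.
The safety rule pushes this higher. Following every safe sequence of crossings, the most of the 5 that can be at cell block B as the transport cart arrives there on crossing 9 is 4 — never all 5.
So no plan with fewer than 11 crossings exists, and this one achieves 11:
1. Guard goes to cell block B with the rogue.
2. Guard goes back to cell block A alone.
3. Guard goes to cell block B with the dwarf.
4. Guard goes back to cell block A alone.
5. Guard goes to cell block B with the orc.
6. Guard goes back to cell block A alone.
7. Guard goes to cell block B with the archer.
8. Guard goes back to cell block A with the rogue.
9. Guard goes to cell block B with the knight.
10. Guard goes back to cell block A alone.
11. Guard goes to cell block B with the rogue.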